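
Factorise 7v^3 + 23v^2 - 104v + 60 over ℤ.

Among the possible rational roots, v = 5/7 is a root, giving the factor (7v - 5) and quotient v^2 + 4v - 12.
The remaining quadratic factors as (v + 6)(v - 2).

(7v - 5)(v + 6)(v - 2)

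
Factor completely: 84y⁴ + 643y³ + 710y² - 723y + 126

Trying the rational-root candidates, y = -7/3 is a root, so (3y + 7) is a factor; dividing leaves 28y³ + 149y² - 111y + 18.
Then y = -6 is a root, so (y + 6) divides it; the quotient is 28y² - 19y + 3.
The remaining quadratic factors as (7y - 3)(4y - 1).

(3y + 7)(4y - 1)(7y - 3)(y + 6)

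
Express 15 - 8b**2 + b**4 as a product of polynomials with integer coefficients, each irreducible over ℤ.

Substitute u = b**2 to get a quadratic in u, then factor.
b**2 - 5 is irreducible over ℤ (5 is not a perfect square).
b**2 - 3 is irreducible over ℤ (3 is not a perfect square).

(b**2 - 3)(b**2 - 5)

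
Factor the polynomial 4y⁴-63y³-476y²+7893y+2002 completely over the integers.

By the rational root theorem, y = -1/4 is a root, giving the factor (4y+1) and quotient y³-16y²-115y+2002.
Then y = 13 is a root, so (y-13) is a factor; dividing leaves y²-3y-154.
The remaining quadratic factors as (y-14)(y+11).

(4y+1)(y+11)(y-13)(y-14)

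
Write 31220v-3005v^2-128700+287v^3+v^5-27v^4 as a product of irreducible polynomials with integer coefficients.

(v-10)(v-13)(v-9)(v^2+5v+110)

By the rational root theorem, v = 10 is a root, giving the factor (v-10) and quotient v^4-17v^3+117v^2-1835v+12870.
Next, v = 13 is a root, so (v-13) divides it; the quotient is v^3-4v^2+65v-990.
Then v = 9 is a root, giving the factor (v-9) and quotient v^2+5v+110.
The quadratic v^2+5v+110 has discriminant -415 < 0 and is irreducible over ℤ.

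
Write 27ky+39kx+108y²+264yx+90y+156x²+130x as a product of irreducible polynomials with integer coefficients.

(9y+13x)(3k+12y+12x+10)

Group: 9y(3k+12y+12x+10) + 13x(3k+12y+12x+10); both groups contain (3k+12y+12x+10).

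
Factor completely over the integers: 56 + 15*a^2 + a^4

Substitute u = a^2 to get a quadratic in u, then factor.
a^2 + 7 is irreducible over ℤ (always positive, so no real roots).
a^2 + 8 is irreducible over ℤ (always positive, so no real roots).

(a^2 + 7)*(a^2 + 8)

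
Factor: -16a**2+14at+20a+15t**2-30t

Group: -2a(8a+5t-10) + 3t(8a+5t-10); both groups contain (8a+5t-10).

-(2a-3t)(8a+5t-10)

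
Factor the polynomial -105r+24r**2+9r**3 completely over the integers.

3r(3r-7)(r+5)

Pull out the common factor 3r, then factor the remaining trinomial.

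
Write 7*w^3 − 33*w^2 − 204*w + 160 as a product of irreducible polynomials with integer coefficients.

(7*w − 5)*(w + 4)*(w − 8)

By the rational root theorem, w = 8 is a root, giving the factor (w − 8) and quotient 7*w^2 + 23*w − 20.
The remaining quadratic factors as (w + 4)(7*w − 5).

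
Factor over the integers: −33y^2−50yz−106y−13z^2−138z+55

Group: −3y(11y+13z−5) + (−z−11)(11y+13z−5); both groups contain (11y+13z−5).

−(11y+13z−5)(3y+z+11)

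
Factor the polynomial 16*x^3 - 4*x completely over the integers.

Every term has a factor of 4*x. Then 4*x^2 - 1 = (2*x)² − (1)².

4*x*(2*x + 1)*(2*x - 1)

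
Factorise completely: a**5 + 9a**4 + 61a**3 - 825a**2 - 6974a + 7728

(a + 7)(a - 1)(a - 8)(a**2 + 11a + 138)

Trying the rational-root candidates, a = 8 is a root, giving the factor (a - 8) and quotient a**4 + 17a**3 + 197a**2 + 751a - 966.
Then a = -7 is a root, giving the factor (a + 7) and quotient a**3 + 10a**2 + 127a - 138.
Next, a = 1 is a root, so (a - 1) divides it; the quotient is a**2 + 11a + 138.
The quadratic a**2 + 11a + 138 has discriminant -431 < 0 and is irreducible over ℤ.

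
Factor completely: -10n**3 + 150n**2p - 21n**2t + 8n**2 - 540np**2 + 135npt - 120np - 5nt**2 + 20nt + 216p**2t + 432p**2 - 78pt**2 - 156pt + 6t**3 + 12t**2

Group: n(-10n**2 + 60np - 11nt + 8n - 24pt - 48p + 6t**2 + 12t) + (-9p + t)(-10n**2 + 60np - 11nt + 8n - 24pt - 48p + 6t**2 + 12t); both groups contain (-10n**2 + 60np - 11nt + 8n - 24pt - 48p + 6t**2 + 12t), so (n - 9p + t) is a factor with cofactor -10n**2 + 60np - 11nt + 8n - 24pt - 48p + 6t**2 + 12t.
The cofactor groups again: -10n**2 + 60np - 11nt + 8n - 24pt - 48p + 6t**2 + 12t = -2n(5n - 2t - 4) + (12p - 3t)(5n - 2t - 4); both groups contain (5n - 2t - 4), giving -(2n - 12p + 3t)(5n - 2t - 4).

-(2n - 12p + 3t)(5n - 2t - 4)(n - 9p + t)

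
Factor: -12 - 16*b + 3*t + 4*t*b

Group as (4*t*b + 3*t) + (-16*b - 12) = t*(4*b + 3) - 4*(4*b + 3).
Both groups share the factor (4*b + 3).

(4*b + 3)*(t - 4)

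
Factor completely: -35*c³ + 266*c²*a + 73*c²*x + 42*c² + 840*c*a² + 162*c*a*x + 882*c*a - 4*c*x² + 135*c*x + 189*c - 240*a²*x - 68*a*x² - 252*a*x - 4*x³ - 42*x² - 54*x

Group: 5*c*(-7*c² + 70*c*a + 16*c*x + 21*c - 20*a*x - 4*x² - 6*x) + (12*a + x + 9)*(-7*c² + 70*c*a + 16*c*x + 21*c - 20*a*x - 4*x² - 6*x); both groups contain (-7*c² + 70*c*a + 16*c*x + 21*c - 20*a*x - 4*x² - 6*x), so (5*c + 12*a + x + 9) is a factor with cofactor -7*c² + 70*c*a + 16*c*x + 21*c - 20*a*x - 4*x² - 6*x.
The cofactor groups again: -7*c² + 70*c*a + 16*c*x + 21*c - 20*a*x - 4*x² - 6*x = -c*(7*c - 2*x) + (10*a + 2*x + 3)*(7*c - 2*x); both groups contain (7*c - 2*x), giving -(c - 10*a - 2*x - 3)*(7*c - 2*x).

-(c - 10*a - 2*x - 3)*(5*c + 12*a + x + 9)*(7*c - 2*x)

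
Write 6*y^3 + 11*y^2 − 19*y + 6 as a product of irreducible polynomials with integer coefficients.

By the rational root theorem, y = 1/2 is a root, so (2*y − 1) is a factor; dividing leaves 3*y^2 + 7*y − 6.
The remaining quadratic factors as (y + 3)(3*y − 2).

(2*y − 1)*(3*y − 2)*(y + 3)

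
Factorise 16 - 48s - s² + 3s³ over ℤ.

Testing divisors of the constant over divisors of the leading coefficient, s = -4 is a root, so (s + 4) is a factor; dividing leaves 3s² - 13s + 4.
The remaining quadratic factors as (3s - 1)(s - 4).

(3s - 1)(s + 4)(s - 4)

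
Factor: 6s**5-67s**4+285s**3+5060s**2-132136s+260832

(6s-13)(s+11)(s-12)(s**2-8s+152)

By the rational root theorem, s = 13/6 is a root, giving the factor (6s-13) and quotient s**4-9s**3+28s**2+904s-20064.
Next, s = 12 is a root, so (s-12) divides it; the quotient is s**3+3s**2+64s+1672.
Next, s = -11 is a root, so (s+11) is a factor; dividing leaves s**2-8s+152.
The quadratic s**2-8s+152 has discriminant -544 < 0 and is irreducible over ℤ.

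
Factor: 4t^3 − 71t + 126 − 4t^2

By the rational root theorem, t = 2 is a root, so (t − 2) is a factor; dividing leaves 4t^2 + 4t − 63.
The remaining quadratic factors as (2t − 7)(2t + 9).

(2t + 9)(2t − 7)(t − 2)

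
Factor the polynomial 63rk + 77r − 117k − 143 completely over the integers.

Group as (63rk + 77r) + (−117k − 143) = 7r(9k + 11) − 13(9k + 11).
Both groups share the factor (9k + 11).

(7r − 13)(9k + 11)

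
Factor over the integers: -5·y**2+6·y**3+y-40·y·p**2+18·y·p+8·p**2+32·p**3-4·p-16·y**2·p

(3·y-2·p-1)·(y-4·p)·(2·y+4·p-1)

Group: 3·y·(2·y**2-4·y·p-y-16·p**2+4·p) + (-2·p-1)·(2·y**2-4·y·p-y-16·p**2+4·p); both groups contain (2·y**2-4·y·p-y-16·p**2+4·p), so (3·y-2·p-1) is a factor with cofactor 2·y**2-4·y·p-y-16·p**2+4·p.
The cofactor groups again: 2·y**2-4·y·p-y-16·p**2+4·p = 2·y·(y-4·p) + (4·p-1)·(y-4·p); both groups contain (y-4·p), giving (2·y+4·p-1)·(y-4·p).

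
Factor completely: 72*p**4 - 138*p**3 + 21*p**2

Pull out the common factor 3*p**2, then factor the remaining trinomial.

3*p**2*(4*p - 7)*(6*p - 1)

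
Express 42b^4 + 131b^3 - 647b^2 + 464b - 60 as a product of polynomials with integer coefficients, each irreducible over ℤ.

(6b - 1)(7b - 5)(b + 6)(b - 2)

Testing divisors of the constant over divisors of the leading coefficient, b = 1/6 is a root, so (6b - 1) divides it; the quotient is 7b^3 + 23b^2 - 104b + 60.
Then b = 2 is a root, giving the factor (b - 2) and quotient 7b^2 + 37b - 30.
The remaining quadratic factors as (7b - 5)(b + 6).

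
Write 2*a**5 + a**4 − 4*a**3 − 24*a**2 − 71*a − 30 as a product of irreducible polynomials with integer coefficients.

Trying the rational-root candidates, a = −1/2 is a root, so (2*a + 1) is a factor; dividing leaves a**4 − 2*a**2 − 11*a − 30.
Continuing, a = 3 is a root, so (a − 3) divides it; the quotient is a**3 + 3*a**2 + 7*a + 10.
Next, a = −2 is a root, so (a + 2) divides it; the quotient is a**2 + a + 5.
The quadratic a**2 + a + 5 has discriminant −19 < 0 and is irreducible over ℤ.

(2*a + 1)*(a + 2)*(a − 3)*(a**2 + a + 5)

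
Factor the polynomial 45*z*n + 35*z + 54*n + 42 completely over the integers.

Group as (45*z*n + 35*z) + (54*n + 42) = 5*z*(9*n + 7) + 6*(9*n + 7).
Both groups share the factor (9*n + 7).

(5*z + 6)*(9*n + 7)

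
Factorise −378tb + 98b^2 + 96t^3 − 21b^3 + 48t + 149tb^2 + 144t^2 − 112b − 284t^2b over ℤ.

Group: 8t(12t^2 − 31tb + 6t + 7b^2 − 14b) + (−3b + 8)(12t^2 − 31tb + 6t + 7b^2 − 14b); both groups contain (12t^2 − 31tb + 6t + 7b^2 − 14b), so (8t − 3b + 8) is a factor with cofactor 12t^2 − 31tb + 6t + 7b^2 − 14b.
The cofactor groups again: 12t^2 − 31tb + 6t + 7b^2 − 14b = 3t(4t − b + 2) − 7b(4t − b + 2); both groups contain (4t − b + 2), giving (3t − 7b)(4t − b + 2).

(8t − 3b + 8)(3t − 7b)(4t − b + 2)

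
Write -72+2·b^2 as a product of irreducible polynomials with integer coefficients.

Every term has a factor of 2. Then b^2-36 = (b)² − (6)².

2·(b+6)·(b-6)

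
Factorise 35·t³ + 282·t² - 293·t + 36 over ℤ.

Trying the rational-root candidates, t = 4/5 is a root, so (5·t - 4) divides it; the quotient is 7·t² + 62·t - 9.
The remaining quadratic factors as (t + 9)(7·t - 1).

(5·t - 4)·(7·t - 1)·(t + 9)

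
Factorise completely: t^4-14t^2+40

Substitute u = t^2 to get a quadratic in u, then factor.
t^2-10 is irreducible over ℤ (10 is not a perfect square).
t^2-4 is a difference of squares.

(t+2)(t-2)(t^2-10)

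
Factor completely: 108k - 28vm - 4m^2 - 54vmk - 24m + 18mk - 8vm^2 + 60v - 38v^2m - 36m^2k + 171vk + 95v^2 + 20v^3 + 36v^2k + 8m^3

Group: 5v(4v^2 - 6vm + 19v - 4m^2 + 2m + 12) + (-2m + 9k)(4v^2 - 6vm + 19v - 4m^2 + 2m + 12); both groups contain (4v^2 - 6vm + 19v - 4m^2 + 2m + 12), so (5v - 2m + 9k) is a factor with cofactor 4v^2 - 6vm + 19v - 4m^2 + 2m + 12.
The cofactor groups again: 4v^2 - 6vm + 19v - 4m^2 + 2m + 12 = v(4v + 2m + 3) + (-2m + 4)(4v + 2m + 3); both groups contain (4v + 2m + 3), giving (v - 2m + 4)(4v + 2m + 3).

(v - 2m + 4)(4v + 2m + 3)(5v - 2m + 9k)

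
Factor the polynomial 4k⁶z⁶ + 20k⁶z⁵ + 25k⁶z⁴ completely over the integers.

k⁶z⁴(2z + 5)²

Every term has a factor of k⁶z⁴; factoring it out leaves 4z² + 20z + 25.
Recognize a perfect-square trinomial with the parts 2z and 5.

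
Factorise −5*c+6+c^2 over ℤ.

(c−2)*(c−3)

Two integers with product 6 and sum −5 are −3 and −2.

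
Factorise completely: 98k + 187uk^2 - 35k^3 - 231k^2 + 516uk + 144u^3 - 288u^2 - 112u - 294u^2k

(6u - 5k + 2)(8u - 7k)(3u - k - 7)

Group: 8u(18u^2 - 21uk - 36u + 5k^2 + 33k - 14) - 7k(18u^2 - 21uk - 36u + 5k^2 + 33k - 14); both groups contain (18u^2 - 21uk - 36u + 5k^2 + 33k - 14), so (8u - 7k) is a factor with cofactor 18u^2 - 21uk - 36u + 5k^2 + 33k - 14.
The cofactor groups again: 18u^2 - 21uk - 36u + 5k^2 + 33k - 14 = 3u(6u - 5k + 2) + (-k - 7)(6u - 5k + 2); both groups contain (6u - 5k + 2), giving (3u - k - 7)(6u - 5k + 2).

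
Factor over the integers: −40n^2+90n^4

Factor out 10n^2, leaving 9n^2−4, which is a difference of two squares.

10n^2(3n+2)(3n−2)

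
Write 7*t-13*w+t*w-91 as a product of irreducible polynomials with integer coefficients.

(t-13)*(w+7)

Group as (t*w+7*t) + (-13*w-91) = t*(w+7) - 13*(w+7).
Both groups share the factor (w+7).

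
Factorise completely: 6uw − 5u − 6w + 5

Group as (6uw − 5u) + (−6w + 5) = u(6w − 5) − (6w − 5).
Both groups share the factor (6w − 5).

(6w − 5)(u − 1)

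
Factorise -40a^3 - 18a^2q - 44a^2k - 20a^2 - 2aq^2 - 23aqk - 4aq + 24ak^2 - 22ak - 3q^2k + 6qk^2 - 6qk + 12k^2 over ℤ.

-(2a + 3k)(4a + q + 2)(5a + q - 2k)

Group: 2a(-20a^2 - 9aq + 8ak - 10a - q^2 + 2qk - 2q + 4k) + 3k(-20a^2 - 9aq + 8ak - 10a - q^2 + 2qk - 2q + 4k); both groups contain (-20a^2 - 9aq + 8ak - 10a - q^2 + 2qk - 2q + 4k), so (2a + 3k) is a factor with cofactor -20a^2 - 9aq + 8ak - 10a - q^2 + 2qk - 2q + 4k.
The cofactor groups again: -20a^2 - 9aq + 8ak - 10a - q^2 + 2qk - 2q + 4k = -5a(4a + q + 2) + (-q + 2k)(4a + q + 2); both groups contain (4a + q + 2), giving -(5a + q - 2k)(4a + q + 2).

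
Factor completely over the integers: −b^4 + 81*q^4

(3*q − b)*(3*q + b)*(9*q^2 + b^2)

(3*q)⁴ − (b)⁴ = ((3*q)² − (b)²)((3*q)² + (b)²); the first factor splits again, the second (9*q^2 + b^2) is irreducible.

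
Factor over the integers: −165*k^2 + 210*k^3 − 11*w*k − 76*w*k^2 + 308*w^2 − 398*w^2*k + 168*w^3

Group: 7*w*(24*w^2 − 74*w*k + 44*w + 42*k^2 − 33*k) + 5*k*(24*w^2 − 74*w*k + 44*w + 42*k^2 − 33*k); both groups contain (24*w^2 − 74*w*k + 44*w + 42*k^2 − 33*k), so (7*w + 5*k) is a factor with cofactor 24*w^2 − 74*w*k + 44*w + 42*k^2 − 33*k.
The cofactor groups again: 24*w^2 − 74*w*k + 44*w + 42*k^2 − 33*k = 6*w*(4*w − 3*k) + (−14*k + 11)*(4*w − 3*k); both groups contain (4*w − 3*k), giving (6*w − 14*k + 11)*(4*w − 3*k).

(6*w − 14*k + 11)*(4*w − 3*k)*(7*w + 5*k)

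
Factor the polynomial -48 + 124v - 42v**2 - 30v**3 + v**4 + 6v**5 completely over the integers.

(2v - 1)(3v - 4)(v - 2)(v**2 + 4v + 6)

Trying the rational-root candidates, v = 2 is a root, giving the factor (v - 2) and quotient 6v**4 + 13v**3 - 4v**2 - 50v + 24.
Next, v = 1/2 is a root, giving the factor (2v - 1) and quotient 3v**3 + 8v**2 + 2v - 24.
Then v = 4/3 is a root, so (3v - 4) is a factor; dividing leaves v**2 + 4v + 6.
The quadratic v**2 + 4v + 6 has discriminant -8 < 0 and is irreducible over ℤ.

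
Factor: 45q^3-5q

Pull out the common factor 5q; 9q^2-1 is a difference of squares.

5q(3q+1)(3q-1)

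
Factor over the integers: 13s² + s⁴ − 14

Substitute u = s² to get a quadratic in u, then factor.
s² + 14 is irreducible over ℤ (always positive, so no real roots).
s² − 1 is a difference of squares.

(s + 1)(s − 1)(s² + 14)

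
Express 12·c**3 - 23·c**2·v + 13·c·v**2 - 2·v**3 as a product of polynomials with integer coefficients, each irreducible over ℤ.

Group: 4·c·(3·c**2 - 5·c·v + 2·v**2) - v·(3·c**2 - 5·c·v + 2·v**2); both groups contain (3·c**2 - 5·c·v + 2·v**2), so (4·c - v) is a factor with cofactor 3·c**2 - 5·c·v + 2·v**2.
The cofactor groups again: 3·c**2 - 5·c·v + 2·v**2 = 3·c·(c - v) - 2·v·(c - v); both groups contain (c - v), giving (3·c - 2·v)·(c - v).

(3·c - 2·v)·(4·c - v)·(c - v)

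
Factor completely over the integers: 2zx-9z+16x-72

(2x-9)(z+8)

Group as (2zx-9z) + (16x-72) = z(2x-9) + 8(2x-9).
Both groups share the factor (2x-9).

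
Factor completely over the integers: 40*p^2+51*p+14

(5*p+2)*(8*p+7)

Need a pair with product 40·14 = 560 and sum 51: that's 16 and 35.
Split the middle term: 40*p^2+16*p + 35*p+14 = 8*p*(5*p+2) + 7*(5*p+2).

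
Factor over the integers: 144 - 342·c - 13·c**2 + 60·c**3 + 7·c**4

(7·c - 3)·(c + 3)·(c + 8)·(c - 2)

By the rational root theorem, c = -3 is a root, giving the factor (c + 3) and quotient 7·c**3 + 39·c**2 - 130·c + 48.
Continuing, c = 2 is a root, so (c - 2) divides it; the quotient is 7·c**2 + 53·c - 24.
The remaining quadratic factors as (7·c - 3)(c + 8).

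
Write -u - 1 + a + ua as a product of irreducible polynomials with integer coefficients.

Group as (ua - u) + (a - 1) = u(a - 1) + (a - 1).
Both groups share the factor (a - 1).

(a - 1)(u + 1)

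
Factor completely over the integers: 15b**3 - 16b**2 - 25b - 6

(3b + 1)(5b + 3)(b - 2)

By the rational root theorem, b = -1/3 is a root, so (3b + 1) divides it; the quotient is 5b**2 - 7b - 6.
The remaining quadratic factors as (b - 2)(5b + 3).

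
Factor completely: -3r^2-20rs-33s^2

-(3r+11s)(r+3s)

Group: -r(3r+11s) - 3s(3r+11s); both groups contain (3r+11s).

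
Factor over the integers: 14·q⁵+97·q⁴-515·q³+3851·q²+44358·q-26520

(2·q+13)·(7·q-4)·(q+10)·(q²-9·q+51)

Testing divisors of the constant over divisors of the leading coefficient, q = -13/2 is a root, so (2·q+13) divides it; the quotient is 7·q⁴+3·q³-277·q²+3726·q-2040.
Next, q = -10 is a root, giving the factor (q+10) and quotient 7·q³-67·q²+393·q-204.
Continuing, q = 4/7 is a root, giving the factor (7·q-4) and quotient q²-9·q+51.
The quadratic q²-9·q+51 has discriminant -123 < 0 and is irreducible over ℤ.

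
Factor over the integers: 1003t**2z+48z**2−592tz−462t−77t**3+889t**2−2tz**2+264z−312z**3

Group: 11t(−7t**2+95tz+77t−52z**2−44z) + (6z−6)(−7t**2+95tz+77t−52z**2−44z); both groups contain (−7t**2+95tz+77t−52z**2−44z), so (11t+6z−6) is a factor with cofactor −7t**2+95tz+77t−52z**2−44z.
The cofactor groups again: −7t**2+95tz+77t−52z**2−44z = −t(7t−4z) + (13z+11)(7t−4z); both groups contain (7t−4z), giving −(t−13z−11)(7t−4z).

−(11t+6z−6)(7t−4z)(t−13z−11)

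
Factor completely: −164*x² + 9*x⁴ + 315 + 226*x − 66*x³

(3*x + 7)*(3*x − 5)*(x + 1)*(x − 9)

Trying the rational-root candidates, x = 5/3 is a root, so (3*x − 5) is a factor; dividing leaves 3*x³ − 17*x² − 83*x − 63.
Then x = 9 is a root, so (x − 9) is a factor; dividing leaves 3*x² + 10*x + 7.
The remaining quadratic factors as (x + 1)(3*x + 7).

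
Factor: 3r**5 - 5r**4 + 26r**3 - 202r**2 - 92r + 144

(3r - 2)(r + 1)(r - 4)(r**2 + 2r + 18)

Testing divisors of the constant over divisors of the leading coefficient, r = -1 is a root, giving the factor (r + 1) and quotient 3r**4 - 8r**3 + 34r**2 - 236r + 144.
Continuing, r = 4 is a root, so (r - 4) divides it; the quotient is 3r**3 + 4r**2 + 50r - 36.
Next, r = 2/3 is a root, so (3r - 2) is a factor; dividing leaves r**2 + 2r + 18.
The quadratic r**2 + 2r + 18 has discriminant -68 < 0 and is irreducible over ℤ.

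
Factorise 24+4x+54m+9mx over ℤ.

Group as (9mx+54m) + (4x+24) = 9m(x+6) + 4(x+6).
Both groups share the factor (x+6).

(9m+4)(x+6)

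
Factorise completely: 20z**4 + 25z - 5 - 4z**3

(5z - 1)(4z**3 + 5)

Group as (20z**4 + 25z) + (-4z**3 - 5) = 5z(4z**3 + 5) - (4z**3 + 5).
Both groups share the factor (4z**3 + 5).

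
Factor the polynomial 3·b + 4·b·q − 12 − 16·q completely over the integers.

Group as (4·b·q + 3·b) + (−16·q − 12) = b·(4·q + 3) − 4·(4·q + 3).
Both groups share the factor (4·q + 3).

(4·q + 3)·(b − 4)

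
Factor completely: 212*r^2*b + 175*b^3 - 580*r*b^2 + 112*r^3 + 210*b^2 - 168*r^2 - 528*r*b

(14*r - 5*b)*(4*r - 5*b - 6)*(2*r + 7*b)

Group: 14*r*(8*r^2 + 18*r*b - 12*r - 35*b^2 - 42*b) - 5*b*(8*r^2 + 18*r*b - 12*r - 35*b^2 - 42*b); both groups contain (8*r^2 + 18*r*b - 12*r - 35*b^2 - 42*b), so (14*r - 5*b) is a factor with cofactor 8*r^2 + 18*r*b - 12*r - 35*b^2 - 42*b.
The cofactor groups again: 8*r^2 + 18*r*b - 12*r - 35*b^2 - 42*b = 2*r*(4*r - 5*b - 6) + 7*b*(4*r - 5*b - 6); both groups contain (4*r - 5*b - 6), giving (2*r + 7*b)*(4*r - 5*b - 6).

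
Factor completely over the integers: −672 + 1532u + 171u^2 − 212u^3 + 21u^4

(3u + 7)(7u − 3)(u − 4)(u − 8)

By the rational root theorem, u = 4 is a root, giving the factor (u − 4) and quotient 21u^3 − 128u^2 − 341u + 168.
Continuing, u = 3/7 is a root, giving the factor (7u − 3) and quotient 3u^2 − 17u − 56.
The remaining quadratic factors as (u − 8)(3u + 7).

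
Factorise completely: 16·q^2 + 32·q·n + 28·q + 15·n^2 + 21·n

Group: 4·q·(4·q + 5·n + 7) + 3·n·(4·q + 5·n + 7); both groups contain (4·q + 5·n + 7).

(4·q + 3·n)·(4·q + 5·n + 7)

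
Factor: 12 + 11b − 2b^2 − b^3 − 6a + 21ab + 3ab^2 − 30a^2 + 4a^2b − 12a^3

Group: 2a(−6a^2 + 5ab − 3a − b^2 + 2b + 3) + (b + 4)(−6a^2 + 5ab − 3a − b^2 + 2b + 3); both groups contain (−6a^2 + 5ab − 3a − b^2 + 2b + 3), so (2a + b + 4) is a factor with cofactor −6a^2 + 5ab − 3a − b^2 + 2b + 3.
The cofactor groups again: −6a^2 + 5ab − 3a − b^2 + 2b + 3 = −3a(2a − b − 1) + (b − 3)(2a − b − 1); both groups contain (2a − b − 1), giving −(3a − b + 3)(2a − b − 1).

−(2a + b + 4)(2a − b − 1)(3a − b + 3)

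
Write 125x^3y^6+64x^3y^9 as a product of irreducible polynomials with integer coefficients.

Every term has a factor of x^3y^6; factoring it out leaves 64y^3+125.
Recognize a sum of cubes with the parts 5 and 4y.

x^3y^6(4y+5)(16y^2-20y+25)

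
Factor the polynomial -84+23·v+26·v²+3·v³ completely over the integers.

(3·v-4)·(v+3)·(v+7)

Testing divisors of the constant over divisors of the leading coefficient, v = -3 is a root, so (v+3) is a factor; dividing leaves 3·v²+17·v-28.
The remaining quadratic factors as (3·v-4)(v+7).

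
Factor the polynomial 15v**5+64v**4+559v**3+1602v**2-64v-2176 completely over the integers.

Trying the rational-root candidates, v = -8/5 is a root, giving the factor (5v+8) and quotient 3v**4+8v**3+99v**2+162v-272.
Then v = 1 is a root, so (v-1) divides it; the quotient is 3v**3+11v**2+110v+272.
Then v = -8/3 is a root, giving the factor (3v+8) and quotient v**2+v+34.
The quadratic v**2+v+34 has discriminant -135 < 0 and is irreducible over ℤ.

(3v+8)(5v+8)(v-1)(v**2+v+34)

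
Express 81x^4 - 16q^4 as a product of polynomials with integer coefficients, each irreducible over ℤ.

Difference of squares twice: with A = 3x and B = 2q, A⁴ − B⁴ = (A² − B²)(A² + B²), and A² − B² factors again.

(3x - 2q)(3x + 2q)(9x^2 + 4q^2)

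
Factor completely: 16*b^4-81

Difference of squares twice: with A = 2*b and B = 3, A⁴ − B⁴ = (A² − B²)(A² + B²), and A² − B² factors again.

(2*b+3)*(2*b-3)*(4*b^2+9)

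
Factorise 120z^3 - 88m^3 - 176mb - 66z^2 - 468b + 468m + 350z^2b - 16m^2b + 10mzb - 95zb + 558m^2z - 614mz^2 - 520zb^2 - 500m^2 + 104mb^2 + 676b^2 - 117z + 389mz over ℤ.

Group: 11m(-8m^2 + 42mz + 8mb - 52m - 10z^2 - 40zb + 13z + 52b) + (-12z + 13b - 9)(-8m^2 + 42mz + 8mb - 52m - 10z^2 - 40zb + 13z + 52b); both groups contain (-8m^2 + 42mz + 8mb - 52m - 10z^2 - 40zb + 13z + 52b), so (11m - 12z + 13b - 9) is a factor with cofactor -8m^2 + 42mz + 8mb - 52m - 10z^2 - 40zb + 13z + 52b.
The cofactor groups again: -8m^2 + 42mz + 8mb - 52m - 10z^2 - 40zb + 13z + 52b = -2m(4m - z - 4b) + (10z - 13)(4m - z - 4b); both groups contain (4m - z - 4b), giving -(2m - 10z + 13)(4m - z - 4b).

-(4m - z - 4b)(11m - 12z + 13b - 9)(2m - 10z + 13)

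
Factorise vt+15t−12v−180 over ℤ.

Group as (vt−12v) + (15t−180) = v(t−12) + 15(t−12).
Both groups share the factor (t−12).

(t−12)(v+15)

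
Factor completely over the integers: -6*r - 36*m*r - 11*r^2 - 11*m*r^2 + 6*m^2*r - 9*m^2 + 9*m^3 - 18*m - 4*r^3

(3*m + 4*r + 3)*(3*m + r)*(m - r - 2)

Group: 3*m*(3*m^2 + m*r - 3*m - 4*r^2 - 11*r - 6) + r*(3*m^2 + m*r - 3*m - 4*r^2 - 11*r - 6); both groups contain (3*m^2 + m*r - 3*m - 4*r^2 - 11*r - 6), so (3*m + r) is a factor with cofactor 3*m^2 + m*r - 3*m - 4*r^2 - 11*r - 6.
The cofactor groups again: 3*m^2 + m*r - 3*m - 4*r^2 - 11*r - 6 = m*(3*m + 4*r + 3) + (-r - 2)*(3*m + 4*r + 3); both groups contain (3*m + 4*r + 3), giving (m - r - 2)*(3*m + 4*r + 3).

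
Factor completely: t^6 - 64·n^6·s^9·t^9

-t^6·(4·n^2·s^3·t - 1)·(16·n^4·s^6·t^2 + 4·n^2·s^3·t + 1)

Factor out t^6 first: what remains is -64·n^6·s^9·t^3 + 1.
Recognize a difference of cubes with the parts 1 and 4·n^2·s^3·t.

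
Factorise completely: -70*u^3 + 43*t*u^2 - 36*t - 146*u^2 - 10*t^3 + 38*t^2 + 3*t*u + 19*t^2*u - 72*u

-(2*t - 5*u - 4)*(5*t - 7*u - 9)*(t + 2*u)

Group: 5*t*(-2*t^2 + t*u + 4*t + 10*u^2 + 8*u) + (-7*u - 9)*(-2*t^2 + t*u + 4*t + 10*u^2 + 8*u); both groups contain (-2*t^2 + t*u + 4*t + 10*u^2 + 8*u), so (5*t - 7*u - 9) is a factor with cofactor -2*t^2 + t*u + 4*t + 10*u^2 + 8*u.
The cofactor groups again: -2*t^2 + t*u + 4*t + 10*u^2 + 8*u = -2*t*(t + 2*u) + (5*u + 4)*(t + 2*u); both groups contain (t + 2*u), giving -(2*t - 5*u - 4)*(t + 2*u).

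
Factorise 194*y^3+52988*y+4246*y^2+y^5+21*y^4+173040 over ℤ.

Among the possible rational roots, y = -12 is a root, so (y+12) is a factor; dividing leaves y^4+9*y^3+86*y^2+3214*y+14420.
Then y = -14 is a root, so (y+14) is a factor; dividing leaves y^3-5*y^2+156*y+1030.
Continuing, y = -5 is a root, so (y+5) is a factor; dividing leaves y^2-10*y+206.
The quadratic y^2-10*y+206 has discriminant -724 < 0 and is irreducible over ℤ.

(y+12)*(y+14)*(y+5)*(y^2-10*y+206)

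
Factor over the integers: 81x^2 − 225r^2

Factor out 9, leaving 9x^2 − 25r^2, which is a difference of two squares.

9(3x − 5r)(3x + 5r)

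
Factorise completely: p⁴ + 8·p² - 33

(p² + 11)·(p² - 3)

Substitute u = p² to get a quadratic in u, then factor.
p² + 11 is irreducible over ℤ (always positive, so no real roots).
p² - 3 is irreducible over ℤ (3 is not a perfect square).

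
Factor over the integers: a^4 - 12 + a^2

(a^2 + 4)(a^2 - 3)

Substitute u = a^2 to get a quadratic in u, then factor.
a^2 - 3 is irreducible over ℤ (3 is not a perfect square).
a^2 + 4 is irreducible over ℤ (sum of squares).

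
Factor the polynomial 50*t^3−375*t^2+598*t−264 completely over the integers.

Among the possible rational roots, t = 6/5 is a root, so (5*t−6) is a factor; dividing leaves 10*t^2−63*t+44.
The remaining quadratic factors as (5*t−4)(2*t−11).

(2*t−11)*(5*t−4)*(5*t−6)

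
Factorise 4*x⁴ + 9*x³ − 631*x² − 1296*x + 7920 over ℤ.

By the rational root theorem, x = −5 is a root, so (x + 5) divides it; the quotient is 4*x³ − 11*x² − 576*x + 1584.
Then x = 12 is a root, so (x − 12) is a factor; dividing leaves 4*x² + 37*x − 132.
The remaining quadratic factors as (x + 12)(4*x − 11).

(4*x − 11)*(x + 12)*(x + 5)*(x − 12)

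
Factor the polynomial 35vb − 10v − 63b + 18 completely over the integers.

Group as (35vb − 10v) + (−63b + 18) = 5v(7b − 2) − 9(7b − 2).
Both groups share the factor (7b − 2).

(5v − 9)(7b − 2)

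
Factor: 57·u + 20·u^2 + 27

(4·u + 9)·(5·u + 3)

Need a pair with product 20·27 = 540 and sum 57: that's 45 and 12.
Split the middle term: 20·u^2 + 45·u + 12·u + 27 = 5·u·(4·u + 9) + 3·(4·u + 9).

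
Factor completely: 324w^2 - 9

9(6w + 1)(6w - 1)

Every term has a factor of 9. Then 36w^2 - 1 = (6w)² − (1)².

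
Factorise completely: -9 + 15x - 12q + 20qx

(4q + 3)(5x - 3)

Group as (20qx - 12q) + (15x - 9) = 4q(5x - 3) + 3(5x - 3).
Both groups share the factor (5x - 3).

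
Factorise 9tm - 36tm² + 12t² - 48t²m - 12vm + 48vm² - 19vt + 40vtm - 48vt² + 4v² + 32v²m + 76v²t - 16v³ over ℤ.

Group: 4v(-4v² + 16vt + 8vm + v + 16tm - 4t + 12m² - 3m) - 3t(-4v² + 16vt + 8vm + v + 16tm - 4t + 12m² - 3m); both groups contain (-4v² + 16vt + 8vm + v + 16tm - 4t + 12m² - 3m), so (4v - 3t) is a factor with cofactor -4v² + 16vt + 8vm + v + 16tm - 4t + 12m² - 3m.
The cofactor groups again: -4v² + 16vt + 8vm + v + 16tm - 4t + 12m² - 3m = -v(4v + 4m - 1) + (4t + 3m)(4v + 4m - 1); both groups contain (4v + 4m - 1), giving -(v - 4t - 3m)(4v + 4m - 1).

-(v - 4t - 3m)(4v - 3t)(4v + 4m - 1)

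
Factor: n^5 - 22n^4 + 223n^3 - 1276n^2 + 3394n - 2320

(n - 1)(n - 5)(n - 8)(n^2 - 8n + 58)

By the rational root theorem, n = 1 is a root, so (n - 1) divides it; the quotient is n^4 - 21n^3 + 202n^2 - 1074n + 2320.
Next, n = 5 is a root, so (n - 5) is a factor; dividing leaves n^3 - 16n^2 + 122n - 464.
Continuing, n = 8 is a root, so (n - 8) is a factor; dividing leaves n^2 - 8n + 58.
The quadratic n^2 - 8n + 58 has discriminant -168 < 0 and is irreducible over ℤ.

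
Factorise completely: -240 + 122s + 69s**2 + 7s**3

(7s - 8)(s + 5)(s + 6)

Among the possible rational roots, s = -5 is a root, giving the factor (s + 5) and quotient 7s**2 + 34s - 48.
The remaining quadratic factors as (7s - 8)(s + 6).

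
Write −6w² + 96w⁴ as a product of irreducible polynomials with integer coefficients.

6w²(4w + 1)(4w − 1)

Factor out 6w², leaving 16w² − 1, which is a difference of two squares.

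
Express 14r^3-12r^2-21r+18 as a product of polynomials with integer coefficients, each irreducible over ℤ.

(7r-6)(2r^2-3)

Group as (14r^3-21r) + (-12r^2+18) = 7r(2r^2-3) - 6(2r^2-3).
Both groups share the factor (2r^2-3).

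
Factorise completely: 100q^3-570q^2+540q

Pull out the common factor 10q, then factor the remaining trinomial.

10q(2q-9)(5q-6)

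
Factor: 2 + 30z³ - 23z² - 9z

Among the possible rational roots, z = -2/5 is a root, giving the factor (5z + 2) and quotient 6z² - 7z + 1.
The remaining quadratic factors as (z - 1)(6z - 1).

(5z + 2)(6z - 1)(z - 1)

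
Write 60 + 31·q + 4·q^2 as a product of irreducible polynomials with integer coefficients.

Need a pair with product 4·60 = 240 and sum 31: that's 15 and 16.
Split the middle term: 4·q^2 + 15·q + 16·q + 60 = q·(4·q + 15) + 4·(4·q + 15).

(4·q + 15)·(q + 4)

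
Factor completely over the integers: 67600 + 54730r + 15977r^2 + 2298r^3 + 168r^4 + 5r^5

Trying the rational-root candidates, r = −10 is a root, so (r + 10) is a factor; dividing leaves 5r^4 + 118r^3 + 1118r^2 + 4797r + 6760.
Continuing, r = −8 is a root, giving the factor (r + 8) and quotient 5r^3 + 78r^2 + 494r + 845.
Continuing, r = −13/5 is a root, so (5r + 13) divides it; the quotient is r^2 + 13r + 65.
The quadratic r^2 + 13r + 65 has discriminant −91 < 0 and is irreducible over ℤ.

(5r + 13)(r + 10)(r + 8)(r^2 + 13r + 65)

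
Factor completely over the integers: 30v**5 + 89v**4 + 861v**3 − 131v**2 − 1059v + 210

(5v − 1)(6v + 7)(v − 1)(v**2 + 3v + 30)

Trying the rational-root candidates, v = −7/6 is a root, giving the factor (6v + 7) and quotient 5v**4 + 9v**3 + 133v**2 − 177v + 30.
Next, v = 1 is a root, giving the factor (v − 1) and quotient 5v**3 + 14v**2 + 147v − 30.
Then v = 1/5 is a root, so (5v − 1) divides it; the quotient is v**2 + 3v + 30.
The quadratic v**2 + 3v + 30 has discriminant −111 < 0 and is irreducible over ℤ.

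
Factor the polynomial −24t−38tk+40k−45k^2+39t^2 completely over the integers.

Group: 13t(3t−5k) + (9k−8)(3t−5k); both groups contain (3t−5k).

(3t−5k)(13t+9k−8)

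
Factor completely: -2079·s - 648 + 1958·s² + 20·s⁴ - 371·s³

Testing divisors of the constant over divisors of the leading coefficient, s = -1/4 is a root, giving the factor (4·s + 1) and quotient 5·s³ - 94·s² + 513·s - 648.
Continuing, s = 8 is a root, so (s - 8) is a factor; dividing leaves 5·s² - 54·s + 81.
The remaining quadratic factors as (s - 9)(5·s - 9).

(4·s + 1)·(5·s - 9)·(s - 8)·(s - 9)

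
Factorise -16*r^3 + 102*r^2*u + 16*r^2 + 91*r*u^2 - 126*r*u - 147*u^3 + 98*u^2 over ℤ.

-(2*r + 3*u - 2)*(8*r - 7*u)*(r - 7*u)

Group: 2*r*(-8*r^2 + 63*r*u - 49*u^2) + (3*u - 2)*(-8*r^2 + 63*r*u - 49*u^2); both groups contain (-8*r^2 + 63*r*u - 49*u^2), so (2*r + 3*u - 2) is a factor with cofactor -8*r^2 + 63*r*u - 49*u^2.
The cofactor groups again: -8*r^2 + 63*r*u - 49*u^2 = -r*(8*r - 7*u) + 7*u*(8*r - 7*u); both groups contain (8*r - 7*u), giving -(r - 7*u)*(8*r - 7*u).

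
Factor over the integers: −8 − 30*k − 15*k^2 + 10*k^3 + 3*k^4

Among the possible rational roots, k = −4 is a root, so (k + 4) divides it; the quotient is 3*k^3 − 2*k^2 − 7*k − 2.
Next, k = −1/3 is a root, giving the factor (3*k + 1) and quotient k^2 − k − 2.
The remaining quadratic factors as (k − 2)(k + 1).

(3*k + 1)*(k + 1)*(k + 4)*(k − 2)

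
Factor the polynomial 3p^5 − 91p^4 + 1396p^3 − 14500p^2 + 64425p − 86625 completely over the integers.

(3p − 7)(p − 15)(p − 5)(p^2 − 8p + 165)

Among the possible rational roots, p = 15 is a root, giving the factor (p − 15) and quotient 3p^4 − 46p^3 + 706p^2 − 3910p + 5775.
Continuing, p = 5 is a root, so (p − 5) divides it; the quotient is 3p^3 − 31p^2 + 551p − 1155.
Then p = 7/3 is a root, so (3p − 7) is a factor; dividing leaves p^2 − 8p + 165.
The quadratic p^2 − 8p + 165 has discriminant −596 < 0 and is irreducible over ℤ.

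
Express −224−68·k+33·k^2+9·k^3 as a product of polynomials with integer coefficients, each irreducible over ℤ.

(3·k+7)·(3·k−8)·(k+4)

Trying the rational-root candidates, k = 8/3 is a root, so (3·k−8) is a factor; dividing leaves 3·k^2+19·k+28.
The remaining quadratic factors as (3·k+7)(k+4).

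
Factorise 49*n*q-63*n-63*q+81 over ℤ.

(7*n-9)*(7*q-9)

Group as (49*n*q-63*n) + (-63*q+81) = 7*n*(7*q-9) - 9*(7*q-9).
Both groups share the factor (7*q-9).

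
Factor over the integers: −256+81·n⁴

Difference of squares twice: with A = 3·n and B = 4, A⁴ − B⁴ = (A² − B²)(A² + B²), and A² − B² factors again.

(3·n+4)·(3·n−4)·(9·n²+16)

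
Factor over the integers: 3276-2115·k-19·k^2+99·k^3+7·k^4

(7·k-13)·(k+12)·(k+7)·(k-3)

Trying the rational-root candidates, k = -7 is a root, giving the factor (k+7) and quotient 7·k^3+50·k^2-369·k+468.
Continuing, k = -12 is a root, so (k+12) is a factor; dividing leaves 7·k^2-34·k+39.
The remaining quadratic factors as (k-3)(7·k-13).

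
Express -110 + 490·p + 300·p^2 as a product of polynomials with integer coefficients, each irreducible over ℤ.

Pull out the common factor 10, then factor the remaining trinomial.

10·(5·p - 1)·(6·p + 11)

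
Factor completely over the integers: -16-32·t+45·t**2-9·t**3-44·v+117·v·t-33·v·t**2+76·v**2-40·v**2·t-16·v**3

-(4·v+3·t+1)·(4·v+3·t-4)·(v+t-4)

Group: v·(-16·v**2-24·v·t+12·v-9·t**2+9·t+4) + (t-4)·(-16·v**2-24·v·t+12·v-9·t**2+9·t+4); both groups contain (-16·v**2-24·v·t+12·v-9·t**2+9·t+4), so (v+t-4) is a factor with cofactor -16·v**2-24·v·t+12·v-9·t**2+9·t+4.
The cofactor groups again: -16·v**2-24·v·t+12·v-9·t**2+9·t+4 = -4·v·(4·v+3·t-4) + (-3·t-1)·(4·v+3·t-4); both groups contain (4·v+3·t-4), giving -(4·v+3·t+1)·(4·v+3·t-4).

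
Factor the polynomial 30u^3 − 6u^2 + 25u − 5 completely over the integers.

Group as (30u^3 + 25u) + (−6u^2 − 5) = 5u(6u^2 + 5) − (6u^2 + 5).
Both groups share the factor (6u^2 + 5).

(5u − 1)(6u^2 + 5)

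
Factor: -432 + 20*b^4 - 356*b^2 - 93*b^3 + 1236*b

Testing divisors of the constant over divisors of the leading coefficient, b = 6 is a root, so (b - 6) divides it; the quotient is 20*b^3 + 27*b^2 - 194*b + 72.
Continuing, b = 9/4 is a root, so (4*b - 9) divides it; the quotient is 5*b^2 + 18*b - 8.
The remaining quadratic factors as (b + 4)(5*b - 2).

(4*b - 9)*(5*b - 2)*(b + 4)*(b - 6)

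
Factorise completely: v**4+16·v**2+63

Substitute u = v**2 to get a quadratic in u, then factor.
v**2+9 is irreducible over ℤ (sum of squares).
v**2+7 is irreducible over ℤ (always positive, so no real roots).

(v**2+7)·(v**2+9)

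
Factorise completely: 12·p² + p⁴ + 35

(p² + 5)·(p² + 7)

Substitute u = p² to get a quadratic in u, then factor.
p² + 7 is irreducible over ℤ (always positive, so no real roots).
p² + 5 is irreducible over ℤ (always positive, so no real roots).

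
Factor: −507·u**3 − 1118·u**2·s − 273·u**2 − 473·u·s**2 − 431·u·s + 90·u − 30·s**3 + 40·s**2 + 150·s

Group: 3·u·(−169·u**2 − 91·u·s − 91·u − 6·s**2 + 8·s + 30) + 5·s·(−169·u**2 − 91·u·s − 91·u − 6·s**2 + 8·s + 30); both groups contain (−169·u**2 − 91·u·s − 91·u − 6·s**2 + 8·s + 30), so (3·u + 5·s) is a factor with cofactor −169·u**2 − 91·u·s − 91·u − 6·s**2 + 8·s + 30.
The cofactor groups again: −169·u**2 − 91·u·s − 91·u − 6·s**2 + 8·s + 30 = −13·u·(13·u + 6·s + 10) + (−s + 3)·(13·u + 6·s + 10); both groups contain (13·u + 6·s + 10), giving −(13·u + s − 3)·(13·u + 6·s + 10).

−(3·u + 5·s)·(13·u + 6·s + 10)·(13·u + s − 3)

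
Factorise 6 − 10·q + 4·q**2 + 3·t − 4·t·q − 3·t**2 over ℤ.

Group: −3·t·(t + 2·q − 2) + (2·q − 3)·(t + 2·q − 2); both groups contain (t + 2·q − 2).

−(3·t − 2·q + 3)·(t + 2·q − 2)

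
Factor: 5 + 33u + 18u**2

Need a pair with product 18·5 = 90 and sum 33: that's 3 and 30.
Split the middle term: 18u**2 + 3u + 30u + 5 = 3u(6u + 1) + 5(6u + 1).

(3u + 5)(6u + 1)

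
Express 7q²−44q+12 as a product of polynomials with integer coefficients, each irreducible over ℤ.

(7q−2)(q−6)

Need a pair with product 7·12 = 84 and sum −44: that's −2 and −42.
Split the middle term: 7q²−2q − 42q+12 = q(7q−2) − 6(7q−2).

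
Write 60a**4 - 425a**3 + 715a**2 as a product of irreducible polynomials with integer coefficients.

Pull out the common factor 5a**2, then factor the remaining trinomial.

5a**2(3a - 13)(4a - 11)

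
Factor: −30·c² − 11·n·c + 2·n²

Group: 2·n·(n + 2·c) − 15·c·(n + 2·c); both groups contain (n + 2·c).

(2·n − 15·c)·(n + 2·c)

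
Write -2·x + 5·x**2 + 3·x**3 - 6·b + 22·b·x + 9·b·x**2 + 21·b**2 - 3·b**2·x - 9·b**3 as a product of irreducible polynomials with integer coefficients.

Group: 3·b·(-3·b**2 + 7·b + 3·x**2 + 5·x - 2) + x·(-3·b**2 + 7·b + 3·x**2 + 5·x - 2); both groups contain (-3·b**2 + 7·b + 3·x**2 + 5·x - 2), so (3·b + x) is a factor with cofactor -3·b**2 + 7·b + 3·x**2 + 5·x - 2.
The cofactor groups again: -3·b**2 + 7·b + 3·x**2 + 5·x - 2 = -b·(3·b + 3·x - 1) + (x + 2)·(3·b + 3·x - 1); both groups contain (3·b + 3·x - 1), giving -(b - x - 2)·(3·b + 3·x - 1).

-(3·b + 3·x - 1)·(3·b + x)·(b - x - 2)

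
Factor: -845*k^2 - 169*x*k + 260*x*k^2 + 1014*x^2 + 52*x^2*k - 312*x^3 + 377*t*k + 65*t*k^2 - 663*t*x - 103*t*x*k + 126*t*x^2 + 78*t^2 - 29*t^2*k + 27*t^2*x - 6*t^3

Group: t*(-6*t^2 + 51*t*x - 29*t*k - 78*x^2 + 13*x*k + 65*k^2) + (4*x - 13)*(-6*t^2 + 51*t*x - 29*t*k - 78*x^2 + 13*x*k + 65*k^2); both groups contain (-6*t^2 + 51*t*x - 29*t*k - 78*x^2 + 13*x*k + 65*k^2), so (t + 4*x - 13) is a factor with cofactor -6*t^2 + 51*t*x - 29*t*k - 78*x^2 + 13*x*k + 65*k^2.
The cofactor groups again: -6*t^2 + 51*t*x - 29*t*k - 78*x^2 + 13*x*k + 65*k^2 = -2*t*(3*t - 6*x - 5*k) + (13*x - 13*k)*(3*t - 6*x - 5*k); both groups contain (3*t - 6*x - 5*k), giving -(2*t - 13*x + 13*k)*(3*t - 6*x - 5*k).

-(3*t - 6*x - 5*k)*(2*t - 13*x + 13*k)*(t + 4*x - 13)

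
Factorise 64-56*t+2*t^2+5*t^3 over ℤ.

By the rational root theorem, t = 8/5 is a root, giving the factor (5*t-8) and quotient t^2+2*t-8.
The remaining quadratic factors as (t-2)(t+4).

(5*t-8)*(t+4)*(t-2)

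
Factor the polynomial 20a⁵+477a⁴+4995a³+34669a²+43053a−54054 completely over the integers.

Trying the rational-root candidates, a = −14 is a root, so (a+14) divides it; the quotient is 20a⁴+197a³+2237a²+3351a−3861.
Next, a = 3/4 is a root, giving the factor (4a−3) and quotient 5a³+53a²+599a+1287.
Continuing, a = −13/5 is a root, so (5a+13) divides it; the quotient is a²+8a+99.
The quadratic a²+8a+99 has discriminant −332 < 0 and is irreducible over ℤ.

(4a−3)(5a+13)(a+14)(a²+8a+99)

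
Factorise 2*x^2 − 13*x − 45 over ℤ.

(2*x + 5)*(x − 9)

Need a pair with product 2·(−45) = −90 and sum −13: that's −18 and 5.
Split the middle term: 2*x^2 − 18*x + 5*x − 45 = 2*x*(x − 9) + 5*(x − 9).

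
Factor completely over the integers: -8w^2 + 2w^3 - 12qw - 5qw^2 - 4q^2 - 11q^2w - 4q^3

-(4q - w + 4)(q + 2w)(q + w)

Group: q(-4q^2 - 7qw - 4q + 2w^2 - 8w) + w(-4q^2 - 7qw - 4q + 2w^2 - 8w); both groups contain (-4q^2 - 7qw - 4q + 2w^2 - 8w), so (q + w) is a factor with cofactor -4q^2 - 7qw - 4q + 2w^2 - 8w.
The cofactor groups again: -4q^2 - 7qw - 4q + 2w^2 - 8w = -4q(q + 2w) + (w - 4)(q + 2w); both groups contain (q + 2w), giving -(4q - w + 4)(q + 2w).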